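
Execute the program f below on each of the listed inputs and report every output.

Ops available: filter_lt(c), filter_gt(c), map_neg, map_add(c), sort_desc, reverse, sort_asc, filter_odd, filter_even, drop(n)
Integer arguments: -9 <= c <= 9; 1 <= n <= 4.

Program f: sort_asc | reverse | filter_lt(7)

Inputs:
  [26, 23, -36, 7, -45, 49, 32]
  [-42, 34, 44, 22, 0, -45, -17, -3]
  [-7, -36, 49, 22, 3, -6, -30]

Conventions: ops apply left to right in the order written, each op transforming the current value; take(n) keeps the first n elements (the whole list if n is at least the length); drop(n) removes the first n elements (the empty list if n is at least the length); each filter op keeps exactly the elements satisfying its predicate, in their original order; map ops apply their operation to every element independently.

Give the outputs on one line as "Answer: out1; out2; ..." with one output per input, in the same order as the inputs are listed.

[-36, -45]; [0, -3, -17, -42, -45]; [3, -6, -7, -30, -36]

Execution, op by op:
  [26, 23, -36, 7, -45, 49, 32] -> [-45, -36, 7, 23, 26, 32, 49] -> [49, 32, 26, 23, 7, -36, -45] -> [-36, -45]
  [-42, 34, 44, 22, 0, -45, -17, -3] -> [-45, -42, -17, -3, 0, 22, 34, 44] -> [44, 34, 22, 0, -3, -17, -42, -45] -> [0, -3, -17, -42, -45]
  [-7, -36, 49, 22, 3, -6, -30] -> [-36, -30, -7, -6, 3, 22, 49] -> [49, 22, 3, -6, -7, -30, -36] -> [3, -6, -7, -30, -36]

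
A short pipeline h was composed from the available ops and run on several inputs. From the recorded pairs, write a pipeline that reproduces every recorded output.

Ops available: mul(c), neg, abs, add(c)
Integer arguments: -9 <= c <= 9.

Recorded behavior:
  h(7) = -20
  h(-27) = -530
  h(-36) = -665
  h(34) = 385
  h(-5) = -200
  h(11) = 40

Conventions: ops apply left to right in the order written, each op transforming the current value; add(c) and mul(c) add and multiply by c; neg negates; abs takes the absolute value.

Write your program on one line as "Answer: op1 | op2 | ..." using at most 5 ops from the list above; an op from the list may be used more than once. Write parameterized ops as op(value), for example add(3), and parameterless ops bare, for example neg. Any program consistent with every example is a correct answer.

add(-3) | add(-7) | mul(3) | add(5) | mul(5)

Check, running the answer program on each example:
  7 -> 4 -> -3 -> -9 -> -4 -> -20
  -27 -> -30 -> -37 -> -111 -> -106 -> -530
  -36 -> -39 -> -46 -> -138 -> -133 -> -665
  34 -> 31 -> 24 -> 72 -> 77 -> 385
  -5 -> -8 -> -15 -> -45 -> -40 -> -200
  11 -> 8 -> 1 -> 3 -> 8 -> 40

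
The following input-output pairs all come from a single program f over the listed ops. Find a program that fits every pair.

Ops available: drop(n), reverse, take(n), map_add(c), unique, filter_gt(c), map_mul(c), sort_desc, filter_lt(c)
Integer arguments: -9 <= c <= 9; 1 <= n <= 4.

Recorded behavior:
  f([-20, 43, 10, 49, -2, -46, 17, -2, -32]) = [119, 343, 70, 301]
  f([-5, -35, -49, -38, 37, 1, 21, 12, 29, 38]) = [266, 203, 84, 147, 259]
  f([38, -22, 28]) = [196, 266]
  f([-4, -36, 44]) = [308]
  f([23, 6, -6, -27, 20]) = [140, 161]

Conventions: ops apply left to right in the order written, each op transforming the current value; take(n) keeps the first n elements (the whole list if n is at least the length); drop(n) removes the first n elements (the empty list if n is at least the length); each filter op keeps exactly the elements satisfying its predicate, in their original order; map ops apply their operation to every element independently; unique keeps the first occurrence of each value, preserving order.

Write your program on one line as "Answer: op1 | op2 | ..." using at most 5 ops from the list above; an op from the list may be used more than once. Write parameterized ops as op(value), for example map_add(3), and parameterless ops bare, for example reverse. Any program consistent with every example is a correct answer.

reverse | unique | filter_gt(8) | map_mul(7)

Check, running the answer program on each example:
  [-20, 43, 10, 49, -2, -46, 17, -2, -32] -> [-32, -2, 17, -46, -2, 49, 10, 43, -20] -> [-32, -2, 17, -46, 49, 10, 43, -20] -> [17, 49, 10, 43] -> [119, 343, 70, 301]
  [-5, -35, -49, -38, 37, 1, 21, 12, 29, 38] -> [38, 29, 12, 21, 1, 37, -38, -49, -35, -5] -> [38, 29, 12, 21, 1, 37, -38, -49, -35, -5] -> [38, 29, 12, 21, 37] -> [266, 203, 84, 147, 259]
  [38, -22, 28] -> [28, -22, 38] -> [28, -22, 38] -> [28, 38] -> [196, 266]
  [-4, -36, 44] -> [44, -36, -4] -> [44, -36, -4] -> [44] -> [308]
  [23, 6, -6, -27, 20] -> [20, -27, -6, 6, 23] -> [20, -27, -6, 6, 23] -> [20, 23] -> [140, 161]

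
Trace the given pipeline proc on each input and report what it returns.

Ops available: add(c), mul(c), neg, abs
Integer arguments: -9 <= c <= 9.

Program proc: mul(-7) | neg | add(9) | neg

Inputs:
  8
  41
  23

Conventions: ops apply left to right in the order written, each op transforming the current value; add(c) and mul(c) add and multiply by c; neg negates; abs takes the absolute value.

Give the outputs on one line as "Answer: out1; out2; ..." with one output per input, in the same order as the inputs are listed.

Execution, op by op:
  8 -> -56 -> 56 -> 65 -> -65
  41 -> -287 -> 287 -> 296 -> -296
  23 -> -161 -> 161 -> 170 -> -170

-65; -296; -170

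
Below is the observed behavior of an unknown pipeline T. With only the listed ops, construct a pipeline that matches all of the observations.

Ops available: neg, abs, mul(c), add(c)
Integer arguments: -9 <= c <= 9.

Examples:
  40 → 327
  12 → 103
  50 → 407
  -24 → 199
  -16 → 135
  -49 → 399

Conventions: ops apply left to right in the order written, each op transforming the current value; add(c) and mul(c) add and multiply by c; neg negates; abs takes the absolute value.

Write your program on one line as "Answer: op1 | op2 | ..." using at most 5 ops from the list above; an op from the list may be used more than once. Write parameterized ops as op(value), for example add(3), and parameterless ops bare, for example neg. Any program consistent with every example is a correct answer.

mul(8) | abs | add(6) | add(-2) | add(3)

Check, running the answer program on each example:
  40 -> 320 -> 320 -> 326 -> 324 -> 327
  12 -> 96 -> 96 -> 102 -> 100 -> 103
  50 -> 400 -> 400 -> 406 -> 404 -> 407
  -24 -> -192 -> 192 -> 198 -> 196 -> 199
  -16 -> -128 -> 128 -> 134 -> 132 -> 135
  -49 -> -392 -> 392 -> 398 -> 396 -> 399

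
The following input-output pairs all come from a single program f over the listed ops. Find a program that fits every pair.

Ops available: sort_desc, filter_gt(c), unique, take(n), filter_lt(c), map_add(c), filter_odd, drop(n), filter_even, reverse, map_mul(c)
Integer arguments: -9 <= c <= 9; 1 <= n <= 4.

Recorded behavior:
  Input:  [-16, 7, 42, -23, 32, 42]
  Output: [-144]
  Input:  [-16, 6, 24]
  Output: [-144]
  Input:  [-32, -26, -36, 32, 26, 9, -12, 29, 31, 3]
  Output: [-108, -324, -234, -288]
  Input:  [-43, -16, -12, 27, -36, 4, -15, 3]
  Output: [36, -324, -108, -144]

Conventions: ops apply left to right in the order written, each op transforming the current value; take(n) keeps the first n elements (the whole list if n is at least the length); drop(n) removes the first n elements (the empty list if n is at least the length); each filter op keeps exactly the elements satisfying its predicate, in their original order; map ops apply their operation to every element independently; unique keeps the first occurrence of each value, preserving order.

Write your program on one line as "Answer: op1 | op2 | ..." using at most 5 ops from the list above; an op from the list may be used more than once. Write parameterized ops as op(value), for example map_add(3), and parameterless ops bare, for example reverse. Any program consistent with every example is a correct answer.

filter_lt(6) | map_mul(9) | filter_even | reverse

Check, running the answer program on each example:
  [-16, 7, 42, -23, 32, 42] -> [-16, -23] -> [-144, -207] -> [-144] -> [-144]
  [-16, 6, 24] -> [-16] -> [-144] -> [-144] -> [-144]
  [-32, -26, -36, 32, 26, 9, -12, 29, 31, 3] -> [-32, -26, -36, -12, 3] -> [-288, -234, -324, -108, 27] -> [-288, -234, -324, -108] -> [-108, -324, -234, -288]
  [-43, -16, -12, 27, -36, 4, -15, 3] -> [-43, -16, -12, -36, 4, -15, 3] -> [-387, -144, -108, -324, 36, -135, 27] -> [-144, -108, -324, 36] -> [36, -324, -108, -144]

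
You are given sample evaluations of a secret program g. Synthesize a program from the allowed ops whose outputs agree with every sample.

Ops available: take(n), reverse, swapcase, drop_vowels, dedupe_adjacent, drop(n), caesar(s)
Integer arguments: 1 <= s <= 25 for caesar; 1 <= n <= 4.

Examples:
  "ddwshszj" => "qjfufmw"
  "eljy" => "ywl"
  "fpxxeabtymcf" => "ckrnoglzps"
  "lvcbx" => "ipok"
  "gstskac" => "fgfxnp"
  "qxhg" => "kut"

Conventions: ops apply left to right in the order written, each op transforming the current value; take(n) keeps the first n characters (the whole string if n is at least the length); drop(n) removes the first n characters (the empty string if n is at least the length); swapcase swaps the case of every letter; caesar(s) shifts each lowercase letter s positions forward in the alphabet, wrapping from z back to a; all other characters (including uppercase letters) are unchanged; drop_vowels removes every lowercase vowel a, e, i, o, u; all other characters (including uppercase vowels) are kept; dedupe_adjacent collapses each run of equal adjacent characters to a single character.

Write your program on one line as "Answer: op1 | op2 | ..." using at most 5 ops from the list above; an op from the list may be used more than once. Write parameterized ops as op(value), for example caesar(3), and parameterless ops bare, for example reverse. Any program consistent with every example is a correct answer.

caesar(13) | swapcase | drop(1) | swapcase | dedupe_adjacent

Check, running the answer program on each example:
  "ddwshszj" -> "qqjfufmw" -> "QQJFUFMW" -> "QJFUFMW" -> "qjfufmw" -> "qjfufmw"
  "eljy" -> "rywl" -> "RYWL" -> "YWL" -> "ywl" -> "ywl"
  "fpxxeabtymcf" -> "sckkrnoglzps" -> "SCKKRNOGLZPS" -> "CKKRNOGLZPS" -> "ckkrnoglzps" -> "ckrnoglzps"
  "lvcbx" -> "yipok" -> "YIPOK" -> "IPOK" -> "ipok" -> "ipok"
  "gstskac" -> "tfgfxnp" -> "TFGFXNP" -> "FGFXNP" -> "fgfxnp" -> "fgfxnp"
  "qxhg" -> "dkut" -> "DKUT" -> "KUT" -> "kut" -> "kut"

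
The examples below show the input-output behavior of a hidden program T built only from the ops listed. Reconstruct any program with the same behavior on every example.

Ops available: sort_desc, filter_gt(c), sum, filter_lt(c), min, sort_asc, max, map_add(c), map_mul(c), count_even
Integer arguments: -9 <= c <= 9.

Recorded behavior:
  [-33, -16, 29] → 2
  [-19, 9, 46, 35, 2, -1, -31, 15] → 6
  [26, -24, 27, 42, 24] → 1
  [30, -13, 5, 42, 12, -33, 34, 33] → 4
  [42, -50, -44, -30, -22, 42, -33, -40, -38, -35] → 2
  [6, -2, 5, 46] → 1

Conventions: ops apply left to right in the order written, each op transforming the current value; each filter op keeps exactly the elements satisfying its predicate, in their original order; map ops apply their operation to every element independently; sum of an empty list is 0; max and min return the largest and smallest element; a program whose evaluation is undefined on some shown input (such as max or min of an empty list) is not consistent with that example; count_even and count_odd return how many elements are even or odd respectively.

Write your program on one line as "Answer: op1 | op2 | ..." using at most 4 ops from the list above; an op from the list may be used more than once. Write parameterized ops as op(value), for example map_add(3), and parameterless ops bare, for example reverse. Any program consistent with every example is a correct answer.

sort_desc | map_add(5) | count_even

Check, running the answer program on each example:
  [-33, -16, 29] -> [29, -16, -33] -> [34, -11, -28] -> 2
  [-19, 9, 46, 35, 2, -1, -31, 15] -> [46, 35, 15, 9, 2, -1, -19, -31] -> [51, 40, 20, 14, 7, 4, -14, -26] -> 6
  [26, -24, 27, 42, 24] -> [42, 27, 26, 24, -24] -> [47, 32, 31, 29, -19] -> 1
  [30, -13, 5, 42, 12, -33, 34, 33] -> [42, 34, 33, 30, 12, 5, -13, -33] -> [47, 39, 38, 35, 17, 10, -8, -28] -> 4
  [42, -50, -44, -30, -22, 42, -33, -40, -38, -35] -> [42, 42, -22, -30, -33, -35, -38, -40, -44, -50] -> [47, 47, -17, -25, -28, -30, -33, -35, -39, -45] -> 2
  [6, -2, 5, 46] -> [46, 6, 5, -2] -> [51, 11, 10, 3] -> 1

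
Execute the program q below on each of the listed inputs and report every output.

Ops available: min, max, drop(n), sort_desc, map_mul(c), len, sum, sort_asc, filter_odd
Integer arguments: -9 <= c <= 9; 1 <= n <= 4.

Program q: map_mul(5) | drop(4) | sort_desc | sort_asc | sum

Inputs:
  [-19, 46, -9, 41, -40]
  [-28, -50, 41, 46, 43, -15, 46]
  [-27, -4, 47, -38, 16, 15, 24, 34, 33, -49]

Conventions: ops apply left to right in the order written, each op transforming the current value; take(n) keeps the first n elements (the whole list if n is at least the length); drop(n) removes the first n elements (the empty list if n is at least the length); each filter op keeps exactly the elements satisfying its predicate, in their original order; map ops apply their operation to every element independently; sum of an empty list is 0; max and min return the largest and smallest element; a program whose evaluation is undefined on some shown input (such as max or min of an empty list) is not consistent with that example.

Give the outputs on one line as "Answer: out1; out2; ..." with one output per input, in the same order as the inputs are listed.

Execution, op by op:
  [-19, 46, -9, 41, -40] -> [-95, 230, -45, 205, -200] -> [-200] -> [-200] -> [-200] -> -200
  [-28, -50, 41, 46, 43, -15, 46] -> [-140, -250, 205, 230, 215, -75, 230] -> [215, -75, 230] -> [230, 215, -75] -> [-75, 215, 230] -> 370
  [-27, -4, 47, -38, 16, 15, 24, 34, 33, -49] -> [-135, -20, 235, -190, 80, 75, 120, 170, 165, -245] -> [80, 75, 120, 170, 165, -245] -> [170, 165, 120, 80, 75, -245] -> [-245, 75, 80, 120, 165, 170] -> 365

-200; 370; 365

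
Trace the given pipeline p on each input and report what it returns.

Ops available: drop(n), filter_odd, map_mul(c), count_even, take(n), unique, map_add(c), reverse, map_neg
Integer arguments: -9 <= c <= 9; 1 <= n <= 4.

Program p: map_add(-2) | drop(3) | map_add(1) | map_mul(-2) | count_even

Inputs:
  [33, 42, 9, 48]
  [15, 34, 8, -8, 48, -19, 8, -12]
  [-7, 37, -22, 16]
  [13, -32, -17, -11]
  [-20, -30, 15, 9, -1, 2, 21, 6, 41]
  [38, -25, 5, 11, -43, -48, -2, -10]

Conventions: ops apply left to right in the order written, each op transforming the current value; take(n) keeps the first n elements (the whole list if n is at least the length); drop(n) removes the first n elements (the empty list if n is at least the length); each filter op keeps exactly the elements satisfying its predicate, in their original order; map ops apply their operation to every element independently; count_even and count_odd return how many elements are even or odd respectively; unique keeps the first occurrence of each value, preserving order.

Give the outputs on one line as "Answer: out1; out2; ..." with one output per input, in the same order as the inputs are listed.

1; 5; 1; 1; 6; 5

Execution, op by op:
  [33, 42, 9, 48] -> [31, 40, 7, 46] -> [46] -> [47] -> [-94] -> 1
  [15, 34, 8, -8, 48, -19, 8, -12] -> [13, 32, 6, -10, 46, -21, 6, -14] -> [-10, 46, -21, 6, -14] -> [-9, 47, -20, 7, -13] -> [18, -94, 40, -14, 26] -> 5
  [-7, 37, -22, 16] -> [-9, 35, -24, 14] -> [14] -> [15] -> [-30] -> 1
  [13, -32, -17, -11] -> [11, -34, -19, -13] -> [-13] -> [-12] -> [24] -> 1
  [-20, -30, 15, 9, -1, 2, 21, 6, 41] -> [-22, -32, 13, 7, -3, 0, 19, 4, 39] -> [7, -3, 0, 19, 4, 39] -> [8, -2, 1, 20, 5, 40] -> [-16, 4, -2, -40, -10, -80] -> 6
  [38, -25, 5, 11, -43, -48, -2, -10] -> [36, -27, 3, 9, -45, -50, -4, -12] -> [9, -45, -50, -4, -12] -> [10, -44, -49, -3, -11] -> [-20, 88, 98, 6, 22] -> 5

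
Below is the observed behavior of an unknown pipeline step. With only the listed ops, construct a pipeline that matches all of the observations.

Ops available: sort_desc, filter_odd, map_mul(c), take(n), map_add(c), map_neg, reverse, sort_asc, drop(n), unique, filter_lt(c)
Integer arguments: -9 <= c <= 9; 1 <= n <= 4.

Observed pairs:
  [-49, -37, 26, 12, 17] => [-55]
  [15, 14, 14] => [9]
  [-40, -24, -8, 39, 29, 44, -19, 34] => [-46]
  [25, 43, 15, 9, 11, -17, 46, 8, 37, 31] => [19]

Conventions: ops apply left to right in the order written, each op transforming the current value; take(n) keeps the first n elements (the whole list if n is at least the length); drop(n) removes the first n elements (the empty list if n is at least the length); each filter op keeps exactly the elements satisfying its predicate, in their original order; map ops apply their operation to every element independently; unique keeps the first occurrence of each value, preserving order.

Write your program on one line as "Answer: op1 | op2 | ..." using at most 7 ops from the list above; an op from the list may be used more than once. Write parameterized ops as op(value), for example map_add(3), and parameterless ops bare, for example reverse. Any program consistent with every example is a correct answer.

map_add(-8) | map_neg | take(4) | map_neg | map_add(2) | take(1)

Check, running the answer program on each example:
  [-49, -37, 26, 12, 17] -> [-57, -45, 18, 4, 9] -> [57, 45, -18, -4, -9] -> [57, 45, -18, -4] -> [-57, -45, 18, 4] -> [-55, -43, 20, 6] -> [-55]
  [15, 14, 14] -> [7, 6, 6] -> [-7, -6, -6] -> [-7, -6, -6] -> [7, 6, 6] -> [9, 8, 8] -> [9]
  [-40, -24, -8, 39, 29, 44, -19, 34] -> [-48, -32, -16, 31, 21, 36, -27, 26] -> [48, 32, 16, -31, -21, -36, 27, -26] -> [48, 32, 16, -31] -> [-48, -32, -16, 31] -> [-46, -30, -14, 33] -> [-46]
  [25, 43, 15, 9, 11, -17, 46, 8, 37, 31] -> [17, 35, 7, 1, 3, -25, 38, 0, 29, 23] -> [-17, -35, -7, -1, -3, 25, -38, 0, -29, -23] -> [-17, -35, -7, -1] -> [17, 35, 7, 1] -> [19, 37, 9, 3] -> [19]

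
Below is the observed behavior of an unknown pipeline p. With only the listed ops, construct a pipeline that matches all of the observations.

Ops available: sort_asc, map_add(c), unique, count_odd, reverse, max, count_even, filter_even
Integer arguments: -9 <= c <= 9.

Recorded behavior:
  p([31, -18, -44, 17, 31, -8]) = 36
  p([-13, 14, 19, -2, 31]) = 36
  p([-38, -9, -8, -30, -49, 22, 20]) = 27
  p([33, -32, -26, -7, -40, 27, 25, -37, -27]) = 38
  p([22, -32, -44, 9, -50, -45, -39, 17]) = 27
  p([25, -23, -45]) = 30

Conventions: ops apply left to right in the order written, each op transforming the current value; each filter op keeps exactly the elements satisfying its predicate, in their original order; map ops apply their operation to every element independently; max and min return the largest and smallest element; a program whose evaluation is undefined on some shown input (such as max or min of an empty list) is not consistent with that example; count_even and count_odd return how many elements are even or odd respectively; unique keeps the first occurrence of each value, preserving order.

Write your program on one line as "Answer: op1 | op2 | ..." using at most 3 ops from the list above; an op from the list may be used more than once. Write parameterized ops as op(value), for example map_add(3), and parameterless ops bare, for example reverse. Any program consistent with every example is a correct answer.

map_add(5) | max

Check, running the answer program on each example:
  [31, -18, -44, 17, 31, -8] -> [36, -13, -39, 22, 36, -3] -> 36
  [-13, 14, 19, -2, 31] -> [-8, 19, 24, 3, 36] -> 36
  [-38, -9, -8, -30, -49, 22, 20] -> [-33, -4, -3, -25, -44, 27, 25] -> 27
  [33, -32, -26, -7, -40, 27, 25, -37, -27] -> [38, -27, -21, -2, -35, 32, 30, -32, -22] -> 38
  [22, -32, -44, 9, -50, -45, -39, 17] -> [27, -27, -39, 14, -45, -40, -34, 22] -> 27
  [25, -23, -45] -> [30, -18, -40] -> 30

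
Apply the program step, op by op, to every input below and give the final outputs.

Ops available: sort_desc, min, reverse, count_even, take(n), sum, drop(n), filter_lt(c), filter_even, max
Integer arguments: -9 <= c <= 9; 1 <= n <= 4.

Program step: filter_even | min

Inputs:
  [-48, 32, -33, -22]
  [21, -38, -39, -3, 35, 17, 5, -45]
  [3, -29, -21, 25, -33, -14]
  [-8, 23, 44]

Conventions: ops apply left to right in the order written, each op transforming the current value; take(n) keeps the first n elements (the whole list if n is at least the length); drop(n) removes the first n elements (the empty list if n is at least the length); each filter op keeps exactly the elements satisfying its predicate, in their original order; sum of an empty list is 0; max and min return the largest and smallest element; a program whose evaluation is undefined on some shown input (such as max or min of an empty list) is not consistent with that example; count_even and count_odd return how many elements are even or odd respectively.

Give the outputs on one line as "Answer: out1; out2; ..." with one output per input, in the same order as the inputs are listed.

-48; -38; -14; -8

Execution, op by op:
  [-48, 32, -33, -22] -> [-48, 32, -22] -> -48
  [21, -38, -39, -3, 35, 17, 5, -45] -> [-38] -> -38
  [3, -29, -21, 25, -33, -14] -> [-14] -> -14
  [-8, 23, 44] -> [-8, 44] -> -8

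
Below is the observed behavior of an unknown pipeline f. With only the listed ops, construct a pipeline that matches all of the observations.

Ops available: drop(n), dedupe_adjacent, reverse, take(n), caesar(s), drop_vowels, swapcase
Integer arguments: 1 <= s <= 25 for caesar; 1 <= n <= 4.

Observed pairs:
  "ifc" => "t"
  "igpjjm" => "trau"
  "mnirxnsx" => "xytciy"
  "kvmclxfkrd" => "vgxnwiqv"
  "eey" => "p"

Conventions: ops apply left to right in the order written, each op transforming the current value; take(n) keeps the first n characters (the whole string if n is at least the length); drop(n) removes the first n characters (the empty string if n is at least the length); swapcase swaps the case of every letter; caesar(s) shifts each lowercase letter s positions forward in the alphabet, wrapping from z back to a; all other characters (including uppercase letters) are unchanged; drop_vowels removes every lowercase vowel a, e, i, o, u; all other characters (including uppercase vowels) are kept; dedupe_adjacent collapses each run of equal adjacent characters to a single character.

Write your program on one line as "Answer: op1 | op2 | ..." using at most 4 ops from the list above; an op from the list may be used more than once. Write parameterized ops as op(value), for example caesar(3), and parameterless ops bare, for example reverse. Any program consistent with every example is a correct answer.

reverse | drop(2) | reverse | caesar(11)

Check, running the answer program on each example:
  "ifc" -> "cfi" -> "i" -> "i" -> "t"
  "igpjjm" -> "mjjpgi" -> "jpgi" -> "igpj" -> "trau"
  "mnirxnsx" -> "xsnxrinm" -> "nxrinm" -> "mnirxn" -> "xytciy"
  "kvmclxfkrd" -> "drkfxlcmvk" -> "kfxlcmvk" -> "kvmclxfk" -> "vgxnwiqv"
  "eey" -> "yee" -> "e" -> "e" -> "p"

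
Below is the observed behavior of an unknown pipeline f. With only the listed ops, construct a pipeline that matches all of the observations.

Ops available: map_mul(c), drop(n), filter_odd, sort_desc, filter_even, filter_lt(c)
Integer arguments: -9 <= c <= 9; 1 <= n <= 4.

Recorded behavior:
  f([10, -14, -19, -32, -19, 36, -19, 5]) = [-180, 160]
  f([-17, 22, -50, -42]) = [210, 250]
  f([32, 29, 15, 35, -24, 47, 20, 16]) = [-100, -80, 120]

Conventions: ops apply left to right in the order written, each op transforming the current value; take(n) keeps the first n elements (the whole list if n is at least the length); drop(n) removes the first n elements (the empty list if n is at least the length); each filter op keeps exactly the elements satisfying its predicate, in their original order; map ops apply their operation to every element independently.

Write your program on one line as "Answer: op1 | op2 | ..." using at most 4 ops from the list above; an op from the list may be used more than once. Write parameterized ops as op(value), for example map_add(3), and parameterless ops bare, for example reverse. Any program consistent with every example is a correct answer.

drop(2) | filter_even | sort_desc | map_mul(-5)

Check, running the answer program on each example:
  [10, -14, -19, -32, -19, 36, -19, 5] -> [-19, -32, -19, 36, -19, 5] -> [-32, 36] -> [36, -32] -> [-180, 160]
  [-17, 22, -50, -42] -> [-50, -42] -> [-50, -42] -> [-42, -50] -> [210, 250]
  [32, 29, 15, 35, -24, 47, 20, 16] -> [15, 35, -24, 47, 20, 16] -> [-24, 20, 16] -> [20, 16, -24] -> [-100, -80, 120]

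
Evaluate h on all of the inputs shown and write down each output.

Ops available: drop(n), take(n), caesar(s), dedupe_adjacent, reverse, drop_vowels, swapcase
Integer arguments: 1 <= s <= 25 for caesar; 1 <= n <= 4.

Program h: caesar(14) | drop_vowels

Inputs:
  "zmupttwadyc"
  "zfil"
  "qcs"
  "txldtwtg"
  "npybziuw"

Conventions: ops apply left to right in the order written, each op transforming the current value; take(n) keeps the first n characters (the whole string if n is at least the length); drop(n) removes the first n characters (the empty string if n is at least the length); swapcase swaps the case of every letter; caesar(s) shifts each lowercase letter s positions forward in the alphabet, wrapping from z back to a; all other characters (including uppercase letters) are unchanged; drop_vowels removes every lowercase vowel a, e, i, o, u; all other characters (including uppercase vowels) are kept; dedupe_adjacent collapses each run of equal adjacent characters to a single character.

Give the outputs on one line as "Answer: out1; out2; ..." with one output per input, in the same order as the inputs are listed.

"ndhhkrmq"; "ntwz"; "qg"; "hlzrhkh"; "bdmpnwk"

Execution, op by op:
  "zmupttwadyc" -> "naidhhkormq" -> "ndhhkrmq"
  "zfil" -> "ntwz" -> "ntwz"
  "qcs" -> "eqg" -> "qg"
  "txldtwtg" -> "hlzrhkhu" -> "hlzrhkh"
  "npybziuw" -> "bdmpnwik" -> "bdmpnwk"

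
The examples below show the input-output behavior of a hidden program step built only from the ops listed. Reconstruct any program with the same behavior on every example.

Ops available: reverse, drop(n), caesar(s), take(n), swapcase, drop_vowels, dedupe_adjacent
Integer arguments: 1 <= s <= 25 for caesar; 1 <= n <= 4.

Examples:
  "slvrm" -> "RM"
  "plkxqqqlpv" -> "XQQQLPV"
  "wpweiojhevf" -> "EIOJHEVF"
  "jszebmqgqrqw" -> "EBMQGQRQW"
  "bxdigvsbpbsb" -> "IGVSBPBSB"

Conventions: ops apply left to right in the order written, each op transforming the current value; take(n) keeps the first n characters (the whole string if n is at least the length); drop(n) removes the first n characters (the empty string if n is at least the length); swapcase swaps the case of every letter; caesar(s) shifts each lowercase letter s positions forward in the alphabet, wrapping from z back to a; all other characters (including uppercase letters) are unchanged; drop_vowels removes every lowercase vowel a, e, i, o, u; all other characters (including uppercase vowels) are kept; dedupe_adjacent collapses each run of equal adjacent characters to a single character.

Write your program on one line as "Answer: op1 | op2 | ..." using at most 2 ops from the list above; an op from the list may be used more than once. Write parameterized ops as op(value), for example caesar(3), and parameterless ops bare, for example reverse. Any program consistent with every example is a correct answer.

swapcase | drop(3)

Check, running the answer program on each example:
  "slvrm" -> "SLVRM" -> "RM"
  "plkxqqqlpv" -> "PLKXQQQLPV" -> "XQQQLPV"
  "wpweiojhevf" -> "WPWEIOJHEVF" -> "EIOJHEVF"
  "jszebmqgqrqw" -> "JSZEBMQGQRQW" -> "EBMQGQRQW"
  "bxdigvsbpbsb" -> "BXDIGVSBPBSB" -> "IGVSBPBSB"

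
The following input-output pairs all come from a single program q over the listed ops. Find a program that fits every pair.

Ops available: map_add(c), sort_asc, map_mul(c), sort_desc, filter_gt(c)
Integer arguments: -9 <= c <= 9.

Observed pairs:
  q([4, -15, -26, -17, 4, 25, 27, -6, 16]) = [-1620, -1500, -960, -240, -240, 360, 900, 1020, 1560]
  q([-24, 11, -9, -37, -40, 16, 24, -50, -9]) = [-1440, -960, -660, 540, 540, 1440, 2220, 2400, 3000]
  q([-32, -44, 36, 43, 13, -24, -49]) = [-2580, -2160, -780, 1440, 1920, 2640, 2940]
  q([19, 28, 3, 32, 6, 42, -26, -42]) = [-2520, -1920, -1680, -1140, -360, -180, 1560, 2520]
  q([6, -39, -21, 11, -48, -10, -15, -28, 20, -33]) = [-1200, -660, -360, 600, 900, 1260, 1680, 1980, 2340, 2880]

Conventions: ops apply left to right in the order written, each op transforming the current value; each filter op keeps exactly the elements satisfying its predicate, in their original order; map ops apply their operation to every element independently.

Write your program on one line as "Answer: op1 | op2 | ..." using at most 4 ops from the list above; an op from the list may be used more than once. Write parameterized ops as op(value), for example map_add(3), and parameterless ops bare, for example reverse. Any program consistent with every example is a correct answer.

map_mul(-2) | map_mul(6) | map_mul(5) | sort_asc

Check, running the answer program on each example:
  [4, -15, -26, -17, 4, 25, 27, -6, 16] -> [-8, 30, 52, 34, -8, -50, -54, 12, -32] -> [-48, 180, 312, 204, -48, -300, -324, 72, -192] -> [-240, 900, 1560, 1020, -240, -1500, -1620, 360, -960] -> [-1620, -1500, -960, -240, -240, 360, 900, 1020, 1560]
  [-24, 11, -9, -37, -40, 16, 24, -50, -9] -> [48, -22, 18, 74, 80, -32, -48, 100, 18] -> [288, -132, 108, 444, 480, -192, -288, 600, 108] -> [1440, -660, 540, 2220, 2400, -960, -1440, 3000, 540] -> [-1440, -960, -660, 540, 540, 1440, 2220, 2400, 3000]
  [-32, -44, 36, 43, 13, -24, -49] -> [64, 88, -72, -86, -26, 48, 98] -> [384, 528, -432, -516, -156, 288, 588] -> [1920, 2640, -2160, -2580, -780, 1440, 2940] -> [-2580, -2160, -780, 1440, 1920, 2640, 2940]
  [19, 28, 3, 32, 6, 42, -26, -42] -> [-38, -56, -6, -64, -12, -84, 52, 84] -> [-228, -336, -36, -384, -72, -504, 312, 504] -> [-1140, -1680, -180, -1920, -360, -2520, 1560, 2520] -> [-2520, -1920, -1680, -1140, -360, -180, 1560, 2520]
  [6, -39, -21, 11, -48, -10, -15, -28, 20, -33] -> [-12, 78, 42, -22, 96, 20, 30, 56, -40, 66] -> [-72, 468, 252, -132, 576, 120, 180, 336, -240, 396] -> [-360, 2340, 1260, -660, 2880, 600, 900, 1680, -1200, 1980] -> [-1200, -660, -360, 600, 900, 1260, 1680, 1980, 2340, 2880]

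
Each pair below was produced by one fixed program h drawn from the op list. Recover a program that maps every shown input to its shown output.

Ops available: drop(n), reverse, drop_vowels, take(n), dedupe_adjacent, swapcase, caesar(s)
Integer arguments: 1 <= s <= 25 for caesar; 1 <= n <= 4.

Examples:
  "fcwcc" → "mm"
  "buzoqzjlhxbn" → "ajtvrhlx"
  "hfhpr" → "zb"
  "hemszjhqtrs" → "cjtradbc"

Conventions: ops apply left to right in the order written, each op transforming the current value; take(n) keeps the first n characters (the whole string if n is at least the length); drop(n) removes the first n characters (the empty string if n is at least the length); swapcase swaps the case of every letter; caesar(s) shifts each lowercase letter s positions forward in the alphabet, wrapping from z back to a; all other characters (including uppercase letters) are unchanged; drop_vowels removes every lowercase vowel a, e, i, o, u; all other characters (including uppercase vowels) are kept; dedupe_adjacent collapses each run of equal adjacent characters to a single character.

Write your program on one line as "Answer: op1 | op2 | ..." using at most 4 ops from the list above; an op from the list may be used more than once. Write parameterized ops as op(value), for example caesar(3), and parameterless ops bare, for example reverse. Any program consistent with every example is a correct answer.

drop(3) | drop_vowels | caesar(10)

Check, running the answer program on each example:
  "fcwcc" -> "cc" -> "cc" -> "mm"
  "buzoqzjlhxbn" -> "oqzjlhxbn" -> "qzjlhxbn" -> "ajtvrhlx"
  "hfhpr" -> "pr" -> "pr" -> "zb"
  "hemszjhqtrs" -> "szjhqtrs" -> "szjhqtrs" -> "cjtradbc"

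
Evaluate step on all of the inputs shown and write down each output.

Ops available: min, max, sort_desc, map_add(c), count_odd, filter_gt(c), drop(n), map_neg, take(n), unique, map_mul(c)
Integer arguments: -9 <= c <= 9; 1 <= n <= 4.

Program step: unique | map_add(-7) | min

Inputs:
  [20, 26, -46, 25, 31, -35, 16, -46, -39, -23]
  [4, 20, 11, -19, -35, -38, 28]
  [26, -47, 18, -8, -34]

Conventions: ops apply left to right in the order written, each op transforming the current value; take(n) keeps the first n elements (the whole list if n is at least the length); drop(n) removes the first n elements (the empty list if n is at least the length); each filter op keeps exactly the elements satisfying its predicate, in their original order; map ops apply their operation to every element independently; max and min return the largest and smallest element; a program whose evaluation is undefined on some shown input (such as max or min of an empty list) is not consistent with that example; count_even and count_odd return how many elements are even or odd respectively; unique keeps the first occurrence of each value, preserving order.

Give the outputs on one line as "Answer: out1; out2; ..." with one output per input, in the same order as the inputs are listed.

-53; -45; -54

Execution, op by op:
  [20, 26, -46, 25, 31, -35, 16, -46, -39, -23] -> [20, 26, -46, 25, 31, -35, 16, -39, -23] -> [13, 19, -53, 18, 24, -42, 9, -46, -30] -> -53
  [4, 20, 11, -19, -35, -38, 28] -> [4, 20, 11, -19, -35, -38, 28] -> [-3, 13, 4, -26, -42, -45, 21] -> -45
  [26, -47, 18, -8, -34] -> [26, -47, 18, -8, -34] -> [19, -54, 11, -15, -41] -> -54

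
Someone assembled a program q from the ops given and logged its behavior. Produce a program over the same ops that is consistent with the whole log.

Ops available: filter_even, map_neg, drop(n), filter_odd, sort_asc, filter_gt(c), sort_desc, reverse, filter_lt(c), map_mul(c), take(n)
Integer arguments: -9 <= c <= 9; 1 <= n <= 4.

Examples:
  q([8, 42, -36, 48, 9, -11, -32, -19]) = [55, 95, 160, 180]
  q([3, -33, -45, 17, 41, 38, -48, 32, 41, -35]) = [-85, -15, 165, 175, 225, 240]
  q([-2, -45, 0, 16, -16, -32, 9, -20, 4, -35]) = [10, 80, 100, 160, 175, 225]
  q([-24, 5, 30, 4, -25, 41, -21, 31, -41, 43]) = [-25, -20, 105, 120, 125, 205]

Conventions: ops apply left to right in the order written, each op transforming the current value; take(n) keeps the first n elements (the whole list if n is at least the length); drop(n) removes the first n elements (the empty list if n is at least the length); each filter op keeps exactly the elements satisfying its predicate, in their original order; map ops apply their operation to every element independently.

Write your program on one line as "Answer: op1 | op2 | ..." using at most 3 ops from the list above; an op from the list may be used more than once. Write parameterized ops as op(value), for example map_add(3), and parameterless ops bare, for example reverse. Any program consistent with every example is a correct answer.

sort_desc | map_mul(-5) | drop(4)

Check, running the answer program on each example:
  [8, 42, -36, 48, 9, -11, -32, -19] -> [48, 42, 9, 8, -11, -19, -32, -36] -> [-240, -210, -45, -40, 55, 95, 160, 180] -> [55, 95, 160, 180]
  [3, -33, -45, 17, 41, 38, -48, 32, 41, -35] -> [41, 41, 38, 32, 17, 3, -33, -35, -45, -48] -> [-205, -205, -190, -160, -85, -15, 165, 175, 225, 240] -> [-85, -15, 165, 175, 225, 240]
  [-2, -45, 0, 16, -16, -32, 9, -20, 4, -35] -> [16, 9, 4, 0, -2, -16, -20, -32, -35, -45] -> [-80, -45, -20, 0, 10, 80, 100, 160, 175, 225] -> [10, 80, 100, 160, 175, 225]
  [-24, 5, 30, 4, -25, 41, -21, 31, -41, 43] -> [43, 41, 31, 30, 5, 4, -21, -24, -25, -41] -> [-215, -205, -155, -150, -25, -20, 105, 120, 125, 205] -> [-25, -20, 105, 120, 125, 205]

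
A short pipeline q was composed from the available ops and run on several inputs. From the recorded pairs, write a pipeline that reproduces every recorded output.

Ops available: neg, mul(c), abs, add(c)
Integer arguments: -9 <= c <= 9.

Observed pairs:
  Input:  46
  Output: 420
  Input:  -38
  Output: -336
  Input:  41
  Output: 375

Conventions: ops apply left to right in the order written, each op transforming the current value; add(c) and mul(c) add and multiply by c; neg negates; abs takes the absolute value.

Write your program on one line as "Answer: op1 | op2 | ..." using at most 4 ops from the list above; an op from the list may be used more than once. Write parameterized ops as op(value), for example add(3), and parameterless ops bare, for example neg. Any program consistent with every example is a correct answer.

mul(-9) | neg | add(6)

Check, running the answer program on each example:
  46 -> -414 -> 414 -> 420
  -38 -> 342 -> -342 -> -336
  41 -> -369 -> 369 -> 375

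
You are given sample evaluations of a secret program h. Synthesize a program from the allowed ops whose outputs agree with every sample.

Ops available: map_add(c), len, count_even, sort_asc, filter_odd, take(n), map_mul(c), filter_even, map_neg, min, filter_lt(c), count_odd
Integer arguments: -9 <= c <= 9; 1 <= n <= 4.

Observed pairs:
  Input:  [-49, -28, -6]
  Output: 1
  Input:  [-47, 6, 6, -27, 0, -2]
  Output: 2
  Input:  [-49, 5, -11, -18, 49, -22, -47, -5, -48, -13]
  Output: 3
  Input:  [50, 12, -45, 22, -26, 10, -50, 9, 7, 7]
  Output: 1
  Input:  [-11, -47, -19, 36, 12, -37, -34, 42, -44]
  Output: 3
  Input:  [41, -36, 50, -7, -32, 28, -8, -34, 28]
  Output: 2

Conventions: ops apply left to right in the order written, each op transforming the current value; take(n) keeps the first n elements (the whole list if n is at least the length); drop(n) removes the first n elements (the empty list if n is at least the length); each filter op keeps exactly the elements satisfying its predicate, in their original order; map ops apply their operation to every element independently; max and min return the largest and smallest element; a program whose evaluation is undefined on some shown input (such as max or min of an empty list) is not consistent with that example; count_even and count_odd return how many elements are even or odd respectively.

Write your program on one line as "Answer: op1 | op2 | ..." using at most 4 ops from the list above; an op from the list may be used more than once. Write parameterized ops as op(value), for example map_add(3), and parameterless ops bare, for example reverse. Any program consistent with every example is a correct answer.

take(4) | map_neg | filter_odd | count_odd

Check, running the answer program on each example:
  [-49, -28, -6] -> [-49, -28, -6] -> [49, 28, 6] -> [49] -> 1
  [-47, 6, 6, -27, 0, -2] -> [-47, 6, 6, -27] -> [47, -6, -6, 27] -> [47, 27] -> 2
  [-49, 5, -11, -18, 49, -22, -47, -5, -48, -13] -> [-49, 5, -11, -18] -> [49, -5, 11, 18] -> [49, -5, 11] -> 3
  [50, 12, -45, 22, -26, 10, -50, 9, 7, 7] -> [50, 12, -45, 22] -> [-50, -12, 45, -22] -> [45] -> 1
  [-11, -47, -19, 36, 12, -37, -34, 42, -44] -> [-11, -47, -19, 36] -> [11, 47, 19, -36] -> [11, 47, 19] -> 3
  [41, -36, 50, -7, -32, 28, -8, -34, 28] -> [41, -36, 50, -7] -> [-41, 36, -50, 7] -> [-41, 7] -> 2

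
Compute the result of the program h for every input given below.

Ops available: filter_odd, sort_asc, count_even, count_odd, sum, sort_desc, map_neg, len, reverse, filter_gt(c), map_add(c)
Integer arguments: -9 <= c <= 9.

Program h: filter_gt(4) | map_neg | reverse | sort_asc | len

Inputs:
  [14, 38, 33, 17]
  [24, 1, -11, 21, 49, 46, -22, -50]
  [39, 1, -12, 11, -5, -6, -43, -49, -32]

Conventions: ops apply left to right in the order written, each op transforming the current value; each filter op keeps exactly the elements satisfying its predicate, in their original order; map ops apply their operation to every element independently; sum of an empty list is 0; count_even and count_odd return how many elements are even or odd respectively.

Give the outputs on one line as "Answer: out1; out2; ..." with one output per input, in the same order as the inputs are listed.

Execution, op by op:
  [14, 38, 33, 17] -> [14, 38, 33, 17] -> [-14, -38, -33, -17] -> [-17, -33, -38, -14] -> [-38, -33, -17, -14] -> 4
  [24, 1, -11, 21, 49, 46, -22, -50] -> [24, 21, 49, 46] -> [-24, -21, -49, -46] -> [-46, -49, -21, -24] -> [-49, -46, -24, -21] -> 4
  [39, 1, -12, 11, -5, -6, -43, -49, -32] -> [39, 11] -> [-39, -11] -> [-11, -39] -> [-39, -11] -> 2

4; 4; 2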